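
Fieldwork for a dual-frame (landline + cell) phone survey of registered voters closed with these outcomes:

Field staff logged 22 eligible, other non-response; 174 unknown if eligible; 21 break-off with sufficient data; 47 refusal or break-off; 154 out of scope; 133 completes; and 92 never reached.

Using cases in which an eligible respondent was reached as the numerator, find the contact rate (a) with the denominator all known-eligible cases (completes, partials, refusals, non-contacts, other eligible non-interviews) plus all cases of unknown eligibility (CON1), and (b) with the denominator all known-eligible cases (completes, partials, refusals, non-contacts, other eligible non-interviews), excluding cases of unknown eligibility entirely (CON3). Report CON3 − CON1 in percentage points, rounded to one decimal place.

Num = 133 + 21 + 47 + 22 = 223
Denominator = 133 + 21 + 47 + 92 + 22 + 174 = 489
CON1 = 223 / 489 = 0.4560
Denominator = 133 + 21 + 47 + 92 + 22 = 315
CON3 = 223 / 315 = 0.7079
Difference = 70.79 − 45.60 = 25.19 percentage points

25.2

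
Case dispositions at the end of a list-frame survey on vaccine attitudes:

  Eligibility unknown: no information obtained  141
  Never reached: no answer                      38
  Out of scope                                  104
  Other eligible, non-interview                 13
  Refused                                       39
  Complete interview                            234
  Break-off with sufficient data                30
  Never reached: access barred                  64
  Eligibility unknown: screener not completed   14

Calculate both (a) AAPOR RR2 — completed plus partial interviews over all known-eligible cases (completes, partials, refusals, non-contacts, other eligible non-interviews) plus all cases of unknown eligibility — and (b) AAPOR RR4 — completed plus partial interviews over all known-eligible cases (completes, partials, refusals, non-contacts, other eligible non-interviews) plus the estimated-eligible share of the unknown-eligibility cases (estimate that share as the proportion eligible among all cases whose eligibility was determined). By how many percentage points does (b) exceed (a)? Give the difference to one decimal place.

Non-contacts = 38 + 64 = 102
Eligibility not determined = 14 + 141 = 155
Top → 234 + 30 = 264
Base → 234 + 30 + 39 + 102 + 13 + 155 = 573
RR2 = 264 / 573 = 0.4607
Determined eligible → 234 + 30 + 39 + 102 + 13 = 418
e = 418 / (418 + 104) = 418 / 522 = 0.8008
Estimated eligible among unknowns → 0.8008 × 155 = 124.12
Base → 418 + 124.12 = 542.12
RR4 = 264 / 542.12 = 0.4870
Difference = 48.70 − 46.07 = 2.63 percentage points

2.6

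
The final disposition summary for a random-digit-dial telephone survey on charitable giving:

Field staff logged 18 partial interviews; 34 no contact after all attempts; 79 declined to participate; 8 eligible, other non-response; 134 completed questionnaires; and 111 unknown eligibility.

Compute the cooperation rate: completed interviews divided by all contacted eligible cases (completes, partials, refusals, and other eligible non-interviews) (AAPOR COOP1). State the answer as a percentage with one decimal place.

56.1%

Num → 134
Denominator → 134 + 18 + 79 + 8 = 239
COOP1 = 134 / 239 = 0.5607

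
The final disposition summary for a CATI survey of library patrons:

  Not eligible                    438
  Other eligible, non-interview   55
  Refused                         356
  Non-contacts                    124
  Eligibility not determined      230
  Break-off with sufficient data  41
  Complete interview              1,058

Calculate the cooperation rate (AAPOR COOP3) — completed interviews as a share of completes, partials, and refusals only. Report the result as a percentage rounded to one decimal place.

72.7%

Num: 1058
Base: 1058 + 41 + 356 = 1455
COOP3 = 1058 / 1455 = 0.7271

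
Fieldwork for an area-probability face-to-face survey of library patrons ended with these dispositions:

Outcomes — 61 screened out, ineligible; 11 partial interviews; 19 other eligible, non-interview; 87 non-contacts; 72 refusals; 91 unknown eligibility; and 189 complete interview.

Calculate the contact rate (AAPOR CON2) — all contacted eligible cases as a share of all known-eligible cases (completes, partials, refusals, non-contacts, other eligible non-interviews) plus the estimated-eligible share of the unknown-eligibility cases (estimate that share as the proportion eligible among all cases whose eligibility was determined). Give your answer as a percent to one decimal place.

Top = 189 + 11 + 72 + 19 = 291
Determined eligible = 189 + 11 + 72 + 87 + 19 = 378
e = 378 / (378 + 61) = 378 / 439 = 0.8610
e × U = 0.8610 × 91 = 78.35
Denom = 378 + 78.35 = 456.35
CON2 = 291 / 456.35 = 0.6377

63.8%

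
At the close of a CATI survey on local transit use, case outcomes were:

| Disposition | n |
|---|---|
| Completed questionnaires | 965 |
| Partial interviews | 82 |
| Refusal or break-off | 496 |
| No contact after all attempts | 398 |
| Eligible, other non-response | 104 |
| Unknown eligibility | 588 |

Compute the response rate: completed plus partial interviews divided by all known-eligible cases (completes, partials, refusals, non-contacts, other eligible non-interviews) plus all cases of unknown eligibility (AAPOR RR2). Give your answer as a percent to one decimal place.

39.8%

Top: 965 + 82 = 1047
Base: 965 + 82 + 496 + 398 + 104 + 588 = 2633
RR2 = 1047 / 2633 = 0.3976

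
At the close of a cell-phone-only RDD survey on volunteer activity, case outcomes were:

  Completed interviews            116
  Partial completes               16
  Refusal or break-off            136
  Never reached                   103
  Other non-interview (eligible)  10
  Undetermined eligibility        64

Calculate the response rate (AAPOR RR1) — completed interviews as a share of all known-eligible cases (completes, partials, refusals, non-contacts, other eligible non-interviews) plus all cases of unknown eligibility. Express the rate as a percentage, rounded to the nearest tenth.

26.1%

Top: 116
Denom: 116 + 16 + 136 + 103 + 10 + 64 = 445
RR1 = 116 / 445 = 0.2607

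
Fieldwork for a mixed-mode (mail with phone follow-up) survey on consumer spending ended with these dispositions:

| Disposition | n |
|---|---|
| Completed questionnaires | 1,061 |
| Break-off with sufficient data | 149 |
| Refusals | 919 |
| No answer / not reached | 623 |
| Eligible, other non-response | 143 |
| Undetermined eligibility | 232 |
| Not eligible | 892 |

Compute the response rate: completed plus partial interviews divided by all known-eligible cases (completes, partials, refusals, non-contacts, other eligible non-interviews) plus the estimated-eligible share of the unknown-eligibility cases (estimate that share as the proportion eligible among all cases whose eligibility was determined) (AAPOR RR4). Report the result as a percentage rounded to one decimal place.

Num → 1061 + 149 = 1210
Eligible (known) → 1061 + 149 + 919 + 623 + 143 = 2895
e = 2895 / (2895 + 892) = 2895 / 3787 = 0.7645
Estimated eligible among unknowns → 0.7645 × 232 = 177.36
Denom → 2895 + 177.36 = 3072.36
RR4 = 1210 / 3072.36 = 0.3938

39.4%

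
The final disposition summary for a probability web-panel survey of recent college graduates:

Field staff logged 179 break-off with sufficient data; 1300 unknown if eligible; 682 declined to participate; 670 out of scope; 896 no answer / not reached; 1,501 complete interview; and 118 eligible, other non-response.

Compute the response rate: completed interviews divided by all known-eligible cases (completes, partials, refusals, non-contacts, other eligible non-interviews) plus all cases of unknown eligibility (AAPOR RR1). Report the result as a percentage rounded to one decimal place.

Numerator = 1501
Denominator = 1501 + 179 + 682 + 896 + 118 + 1300 = 4676
RR1 = 1501 / 4676 = 0.3210

32.1%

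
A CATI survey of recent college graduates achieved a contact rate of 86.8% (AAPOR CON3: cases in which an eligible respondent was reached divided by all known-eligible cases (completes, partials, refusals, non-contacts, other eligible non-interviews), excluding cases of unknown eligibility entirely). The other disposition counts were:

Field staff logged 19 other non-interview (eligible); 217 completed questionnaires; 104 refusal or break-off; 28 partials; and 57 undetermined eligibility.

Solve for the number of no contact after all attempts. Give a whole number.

56

Num: 217 + 28 + 104 + 19 = 368
CON3 = 368 / D = 0.868
D = 368 / 0.868 = 424.0
Other denominator terms total 368
no contact after all attempts = 424.0 − 368 ≈ 56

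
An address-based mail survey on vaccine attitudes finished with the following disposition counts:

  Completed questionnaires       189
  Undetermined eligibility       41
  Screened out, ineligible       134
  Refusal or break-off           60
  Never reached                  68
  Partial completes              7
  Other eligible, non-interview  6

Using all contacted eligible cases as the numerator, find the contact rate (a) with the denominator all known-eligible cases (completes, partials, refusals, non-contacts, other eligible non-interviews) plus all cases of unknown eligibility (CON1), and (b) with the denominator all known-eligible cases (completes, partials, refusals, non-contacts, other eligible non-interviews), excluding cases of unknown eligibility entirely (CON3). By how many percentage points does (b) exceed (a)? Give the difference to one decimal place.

8.8

Numerator = 189 + 7 + 60 + 6 = 262
Base = 189 + 7 + 60 + 68 + 6 + 41 = 371
CON1 = 262 / 371 = 0.7062
Base = 189 + 7 + 60 + 68 + 6 = 330
CON3 = 262 / 330 = 0.7939
Difference = 79.39 − 70.62 = 8.77 percentage points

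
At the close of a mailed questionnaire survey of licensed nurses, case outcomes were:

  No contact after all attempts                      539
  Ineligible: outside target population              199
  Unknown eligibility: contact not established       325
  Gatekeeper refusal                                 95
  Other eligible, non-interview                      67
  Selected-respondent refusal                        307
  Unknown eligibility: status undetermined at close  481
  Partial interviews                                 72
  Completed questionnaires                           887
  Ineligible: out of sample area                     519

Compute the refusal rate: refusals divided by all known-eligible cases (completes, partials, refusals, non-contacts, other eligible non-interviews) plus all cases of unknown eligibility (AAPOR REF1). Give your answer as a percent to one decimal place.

Refusal or break-off = 95 + 307 = 402
Undetermined eligibility = 325 + 481 = 806
Screened out, ineligible = 199 + 519 = 718
Num: 402
Denom: 887 + 72 + 402 + 539 + 67 + 806 = 2773
REF1 = 402 / 2773 = 0.1450

14.5%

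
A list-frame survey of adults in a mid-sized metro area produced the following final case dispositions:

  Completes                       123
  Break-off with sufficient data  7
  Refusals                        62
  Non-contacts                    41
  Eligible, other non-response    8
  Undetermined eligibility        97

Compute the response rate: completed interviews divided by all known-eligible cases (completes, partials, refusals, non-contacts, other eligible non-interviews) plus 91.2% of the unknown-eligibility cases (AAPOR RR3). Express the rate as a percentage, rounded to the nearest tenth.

37.3%

Num: 123
Eligible (known): 123 + 7 + 62 + 41 + 8 = 241
Eligible share of unknowns: 0.9120 × 97 = 88.46
Denom: 241 + 88.46 = 329.46
RR3 = 123 / 329.46 = 0.3733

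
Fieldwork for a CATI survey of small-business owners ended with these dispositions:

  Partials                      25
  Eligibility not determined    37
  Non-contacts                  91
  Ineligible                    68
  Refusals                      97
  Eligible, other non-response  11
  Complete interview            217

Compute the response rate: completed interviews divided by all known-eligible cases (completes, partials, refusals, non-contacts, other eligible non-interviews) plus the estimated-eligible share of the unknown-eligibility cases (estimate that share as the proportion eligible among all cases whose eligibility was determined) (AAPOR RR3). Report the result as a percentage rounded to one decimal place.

Numerator → 217
Known eligible → 217 + 25 + 97 + 91 + 11 = 441
e = 441 / (441 + 68) = 441 / 509 = 0.8664
Estimated eligible among unknowns → 0.8664 × 37 = 32.06
Denominator → 441 + 32.06 = 473.06
RR3 = 217 / 473.06 = 0.4587

45.9%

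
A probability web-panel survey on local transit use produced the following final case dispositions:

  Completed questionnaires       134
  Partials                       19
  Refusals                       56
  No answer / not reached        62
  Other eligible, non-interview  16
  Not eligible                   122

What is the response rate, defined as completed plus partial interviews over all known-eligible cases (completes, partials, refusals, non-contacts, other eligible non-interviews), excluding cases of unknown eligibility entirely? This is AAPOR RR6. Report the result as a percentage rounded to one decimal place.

53.3%

Top = 134 + 19 = 153
Base = 134 + 19 + 56 + 62 + 16 = 287
RR6 = 153 / 287 = 0.5331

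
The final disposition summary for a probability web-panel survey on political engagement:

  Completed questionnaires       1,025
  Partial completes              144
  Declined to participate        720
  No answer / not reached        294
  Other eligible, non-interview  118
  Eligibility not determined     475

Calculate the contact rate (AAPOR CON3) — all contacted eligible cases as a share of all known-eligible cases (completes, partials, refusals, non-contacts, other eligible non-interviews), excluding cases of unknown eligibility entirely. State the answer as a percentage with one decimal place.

Top: 1025 + 144 + 720 + 118 = 2007
Base: 1025 + 144 + 720 + 294 + 118 = 2301
CON3 = 2007 / 2301 = 0.8722

87.2%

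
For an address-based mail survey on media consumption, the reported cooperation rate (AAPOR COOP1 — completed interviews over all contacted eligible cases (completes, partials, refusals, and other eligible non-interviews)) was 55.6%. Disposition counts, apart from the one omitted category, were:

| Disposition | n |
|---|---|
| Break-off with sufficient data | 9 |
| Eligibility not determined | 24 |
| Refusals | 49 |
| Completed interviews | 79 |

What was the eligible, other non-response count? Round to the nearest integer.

5

COOP1 = 79 / D = 0.556
D = 79 / 0.556 = 142.1
Other denominator terms total 137
eligible, other non-response = 142.1 − 137 ≈ 5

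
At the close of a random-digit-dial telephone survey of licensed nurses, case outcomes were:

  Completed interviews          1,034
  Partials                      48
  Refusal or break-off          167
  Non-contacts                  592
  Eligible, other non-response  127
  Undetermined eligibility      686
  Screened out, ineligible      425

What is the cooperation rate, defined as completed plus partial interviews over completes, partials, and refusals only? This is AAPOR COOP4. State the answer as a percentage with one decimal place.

86.6%

Numerator: 1034 + 48 = 1082
Base: 1034 + 48 + 167 = 1249
COOP4 = 1082 / 1249 = 0.8663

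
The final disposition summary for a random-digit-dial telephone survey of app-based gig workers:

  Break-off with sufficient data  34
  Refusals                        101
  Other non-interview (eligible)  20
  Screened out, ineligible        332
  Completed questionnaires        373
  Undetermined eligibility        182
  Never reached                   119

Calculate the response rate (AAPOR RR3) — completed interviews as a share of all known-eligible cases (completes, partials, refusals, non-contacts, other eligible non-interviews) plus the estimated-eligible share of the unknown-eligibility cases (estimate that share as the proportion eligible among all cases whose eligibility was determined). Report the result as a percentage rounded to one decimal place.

48.6%

Top → 373
Determined eligible → 373 + 34 + 101 + 119 + 20 = 647
e = 647 / (647 + 332) = 647 / 979 = 0.6609
Estimated eligible among unknowns → 0.6609 × 182 = 120.28
Denominator → 647 + 120.28 = 767.28
RR3 = 373 / 767.28 = 0.4861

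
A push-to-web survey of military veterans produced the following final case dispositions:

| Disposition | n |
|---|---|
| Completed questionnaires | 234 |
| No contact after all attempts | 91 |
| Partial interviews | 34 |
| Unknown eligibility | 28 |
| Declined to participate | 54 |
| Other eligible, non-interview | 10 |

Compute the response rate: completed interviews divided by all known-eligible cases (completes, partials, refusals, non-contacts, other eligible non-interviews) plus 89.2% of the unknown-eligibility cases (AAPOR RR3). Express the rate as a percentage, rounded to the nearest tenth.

52.2%

Numerator → 234
Known eligible → 234 + 34 + 54 + 91 + 10 = 423
e × U → 0.8920 × 28 = 24.98
Denominator → 423 + 24.98 = 447.98
RR3 = 234 / 447.98 = 0.5223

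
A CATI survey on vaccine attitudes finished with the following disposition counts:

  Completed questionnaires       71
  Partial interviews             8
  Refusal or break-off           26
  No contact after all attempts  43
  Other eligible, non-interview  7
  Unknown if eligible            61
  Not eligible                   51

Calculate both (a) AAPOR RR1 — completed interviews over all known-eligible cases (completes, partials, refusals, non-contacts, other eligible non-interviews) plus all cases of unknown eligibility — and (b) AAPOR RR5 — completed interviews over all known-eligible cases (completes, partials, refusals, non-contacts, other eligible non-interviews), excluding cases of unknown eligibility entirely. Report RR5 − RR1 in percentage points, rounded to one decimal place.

12.9

Top → 71
Denom → 71 + 8 + 26 + 43 + 7 + 61 = 216
RR1 = 71 / 216 = 0.3287
Denom → 71 + 8 + 26 + 43 + 7 = 155
RR5 = 71 / 155 = 0.4581
Difference = 45.81 − 32.87 = 12.94 percentage points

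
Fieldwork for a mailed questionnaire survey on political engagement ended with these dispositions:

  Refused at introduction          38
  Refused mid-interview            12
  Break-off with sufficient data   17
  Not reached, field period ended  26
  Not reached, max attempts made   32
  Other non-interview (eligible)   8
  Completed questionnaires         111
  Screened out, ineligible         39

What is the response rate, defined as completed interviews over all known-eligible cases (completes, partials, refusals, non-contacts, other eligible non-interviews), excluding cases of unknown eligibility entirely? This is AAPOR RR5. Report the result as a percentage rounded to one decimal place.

Refusal or break-off = 38 + 12 = 50
No contact after all attempts = 26 + 32 = 58
Numerator: 111
Denominator: 111 + 17 + 50 + 58 + 8 = 244
RR5 = 111 / 244 = 0.4549

45.5%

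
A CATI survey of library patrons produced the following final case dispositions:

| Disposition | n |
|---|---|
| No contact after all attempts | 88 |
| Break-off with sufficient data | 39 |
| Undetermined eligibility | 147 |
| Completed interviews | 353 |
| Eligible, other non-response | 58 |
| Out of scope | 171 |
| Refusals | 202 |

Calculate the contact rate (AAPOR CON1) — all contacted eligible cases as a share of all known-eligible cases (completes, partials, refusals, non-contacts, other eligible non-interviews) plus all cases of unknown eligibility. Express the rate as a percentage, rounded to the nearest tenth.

73.5%

Numerator = 353 + 39 + 202 + 58 = 652
Denominator = 353 + 39 + 202 + 88 + 58 + 147 = 887
CON1 = 652 / 887 = 0.7351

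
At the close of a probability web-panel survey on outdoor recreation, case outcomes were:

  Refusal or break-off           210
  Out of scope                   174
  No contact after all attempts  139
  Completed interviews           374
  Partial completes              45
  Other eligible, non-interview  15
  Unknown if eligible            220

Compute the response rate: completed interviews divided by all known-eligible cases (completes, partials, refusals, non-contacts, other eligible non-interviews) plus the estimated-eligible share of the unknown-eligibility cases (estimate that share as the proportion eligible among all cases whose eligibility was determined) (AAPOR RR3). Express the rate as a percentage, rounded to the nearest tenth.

38.8%

Top: 374
Known eligible: 374 + 45 + 210 + 139 + 15 = 783
e = 783 / (783 + 174) = 783 / 957 = 0.8182
Eligible share of unknowns: 0.8182 × 220 = 180.00
Denominator: 783 + 180.00 = 963.00
RR3 = 374 / 963.00 = 0.3884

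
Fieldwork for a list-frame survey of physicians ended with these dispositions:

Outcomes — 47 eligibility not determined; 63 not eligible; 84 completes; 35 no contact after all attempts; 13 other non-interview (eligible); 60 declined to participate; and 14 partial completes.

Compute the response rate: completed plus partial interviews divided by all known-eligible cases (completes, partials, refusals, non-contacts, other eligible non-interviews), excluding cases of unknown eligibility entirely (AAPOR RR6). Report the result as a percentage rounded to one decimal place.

Numerator: 84 + 14 = 98
Denominator: 84 + 14 + 60 + 35 + 13 = 206
RR6 = 98 / 206 = 0.4757

47.6%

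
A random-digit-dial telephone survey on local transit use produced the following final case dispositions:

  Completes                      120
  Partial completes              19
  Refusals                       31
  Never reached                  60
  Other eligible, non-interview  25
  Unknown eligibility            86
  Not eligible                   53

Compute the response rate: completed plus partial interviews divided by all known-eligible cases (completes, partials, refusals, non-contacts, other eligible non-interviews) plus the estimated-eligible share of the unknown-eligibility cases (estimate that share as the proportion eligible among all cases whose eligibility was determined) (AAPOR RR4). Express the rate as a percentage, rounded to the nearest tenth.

Numerator = 120 + 19 = 139
Determined eligible = 120 + 19 + 31 + 60 + 25 = 255
e = 255 / (255 + 53) = 255 / 308 = 0.8279
Estimated eligible among unknowns = 0.8279 × 86 = 71.20
Denom = 255 + 71.20 = 326.20
RR4 = 139 / 326.20 = 0.4261

42.6%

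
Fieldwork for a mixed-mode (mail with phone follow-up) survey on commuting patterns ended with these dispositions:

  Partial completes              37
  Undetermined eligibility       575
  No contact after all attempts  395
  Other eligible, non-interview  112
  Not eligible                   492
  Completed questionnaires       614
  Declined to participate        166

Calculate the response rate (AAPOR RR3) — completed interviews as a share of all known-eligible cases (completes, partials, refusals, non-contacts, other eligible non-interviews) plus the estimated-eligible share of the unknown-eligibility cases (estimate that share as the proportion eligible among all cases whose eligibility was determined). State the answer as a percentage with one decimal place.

Numerator: 614
Determined eligible: 614 + 37 + 166 + 395 + 112 = 1324
e = 1324 / (1324 + 492) = 1324 / 1816 = 0.7291
Eligible share of unknowns: 0.7291 × 575 = 419.23
Base: 1324 + 419.23 = 1743.23
RR3 = 614 / 1743.23 = 0.3522

35.2%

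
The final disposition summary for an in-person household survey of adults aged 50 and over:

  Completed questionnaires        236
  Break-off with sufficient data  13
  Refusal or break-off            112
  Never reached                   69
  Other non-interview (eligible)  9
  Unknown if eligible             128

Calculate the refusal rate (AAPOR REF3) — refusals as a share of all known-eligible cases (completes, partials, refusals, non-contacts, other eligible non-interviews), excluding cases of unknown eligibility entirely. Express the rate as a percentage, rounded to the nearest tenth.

Top = 112
Base = 236 + 13 + 112 + 69 + 9 = 439
REF3 = 112 / 439 = 0.2551

25.5%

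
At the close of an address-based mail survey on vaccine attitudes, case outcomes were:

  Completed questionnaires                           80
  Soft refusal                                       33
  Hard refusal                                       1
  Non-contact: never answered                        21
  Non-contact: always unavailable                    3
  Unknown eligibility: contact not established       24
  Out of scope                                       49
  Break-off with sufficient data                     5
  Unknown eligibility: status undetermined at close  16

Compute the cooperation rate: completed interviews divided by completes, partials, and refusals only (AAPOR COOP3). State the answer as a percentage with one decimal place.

67.2%

Refused = 1 + 33 = 34
No contact after all attempts = 21 + 3 = 24
Undetermined eligibility = 24 + 16 = 40
Num: 80
Base: 80 + 5 + 34 = 119
COOP3 = 80 / 119 = 0.6723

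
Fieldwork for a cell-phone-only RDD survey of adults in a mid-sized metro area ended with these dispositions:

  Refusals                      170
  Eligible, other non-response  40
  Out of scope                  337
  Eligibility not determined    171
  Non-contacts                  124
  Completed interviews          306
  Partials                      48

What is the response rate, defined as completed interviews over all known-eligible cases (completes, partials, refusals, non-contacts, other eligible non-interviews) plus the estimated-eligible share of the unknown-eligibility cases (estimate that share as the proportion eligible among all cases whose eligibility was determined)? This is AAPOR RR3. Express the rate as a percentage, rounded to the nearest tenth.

Num → 306
Known eligible → 306 + 48 + 170 + 124 + 40 = 688
e = 688 / (688 + 337) = 688 / 1025 = 0.6712
Estimated eligible among unknowns → 0.6712 × 171 = 114.78
Denominator → 688 + 114.78 = 802.78
RR3 = 306 / 802.78 = 0.3812

38.1%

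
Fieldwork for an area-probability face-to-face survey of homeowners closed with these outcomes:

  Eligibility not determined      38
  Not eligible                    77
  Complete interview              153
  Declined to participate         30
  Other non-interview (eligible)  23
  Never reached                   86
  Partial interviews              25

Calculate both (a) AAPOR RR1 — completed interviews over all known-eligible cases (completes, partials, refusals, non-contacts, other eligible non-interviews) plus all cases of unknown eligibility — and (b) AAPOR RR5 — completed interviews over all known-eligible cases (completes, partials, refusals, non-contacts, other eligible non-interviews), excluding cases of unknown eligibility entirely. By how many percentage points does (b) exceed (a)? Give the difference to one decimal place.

Numerator: 153
Base: 153 + 25 + 30 + 86 + 23 + 38 = 355
RR1 = 153 / 355 = 0.4310
Base: 153 + 25 + 30 + 86 + 23 = 317
RR5 = 153 / 317 = 0.4826
Difference = 48.26 − 43.10 = 5.16 percentage points

5.2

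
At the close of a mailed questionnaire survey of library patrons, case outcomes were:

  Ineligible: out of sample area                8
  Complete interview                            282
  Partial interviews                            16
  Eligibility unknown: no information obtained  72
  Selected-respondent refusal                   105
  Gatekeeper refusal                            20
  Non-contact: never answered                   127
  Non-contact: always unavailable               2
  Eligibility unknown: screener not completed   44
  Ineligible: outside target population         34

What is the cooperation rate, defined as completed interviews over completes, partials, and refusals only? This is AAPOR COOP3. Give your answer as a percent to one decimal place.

Declined to participate = 20 + 105 = 125
Never reached = 127 + 2 = 129
Undetermined eligibility = 44 + 72 = 116
Screened out, ineligible = 34 + 8 = 42
Numerator = 282
Denominator = 282 + 16 + 125 = 423
COOP3 = 282 / 423 = 0.6667

66.7%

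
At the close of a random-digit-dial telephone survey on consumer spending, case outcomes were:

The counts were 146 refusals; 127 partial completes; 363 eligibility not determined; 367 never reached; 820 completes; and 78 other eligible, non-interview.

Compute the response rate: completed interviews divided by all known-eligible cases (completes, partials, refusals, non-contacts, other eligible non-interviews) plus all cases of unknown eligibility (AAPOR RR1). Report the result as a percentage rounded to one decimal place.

43.1%

Num: 820
Denom: 820 + 127 + 146 + 367 + 78 + 363 = 1901
RR1 = 820 / 1901 = 0.4314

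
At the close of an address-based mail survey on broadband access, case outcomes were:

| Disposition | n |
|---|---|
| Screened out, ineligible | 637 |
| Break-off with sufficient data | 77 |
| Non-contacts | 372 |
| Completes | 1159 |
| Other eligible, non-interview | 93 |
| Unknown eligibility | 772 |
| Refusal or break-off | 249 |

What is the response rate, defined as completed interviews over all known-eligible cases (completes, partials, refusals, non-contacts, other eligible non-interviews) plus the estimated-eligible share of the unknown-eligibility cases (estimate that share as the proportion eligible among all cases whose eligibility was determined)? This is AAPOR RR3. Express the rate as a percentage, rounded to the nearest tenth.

45.8%

Top → 1159
Determined eligible → 1159 + 77 + 249 + 372 + 93 = 1950
e = 1950 / (1950 + 637) = 1950 / 2587 = 0.7538
e × U → 0.7538 × 772 = 581.93
Denominator → 1950 + 581.93 = 2531.93
RR3 = 1159 / 2531.93 = 0.4578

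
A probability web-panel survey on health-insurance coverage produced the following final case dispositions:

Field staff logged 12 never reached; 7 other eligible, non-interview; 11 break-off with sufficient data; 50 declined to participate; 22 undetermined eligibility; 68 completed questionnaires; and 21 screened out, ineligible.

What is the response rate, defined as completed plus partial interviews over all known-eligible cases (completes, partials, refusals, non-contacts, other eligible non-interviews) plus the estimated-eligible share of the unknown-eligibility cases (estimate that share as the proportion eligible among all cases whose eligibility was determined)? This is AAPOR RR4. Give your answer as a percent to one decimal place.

47.2%

Num: 68 + 11 = 79
Known eligible: 68 + 11 + 50 + 12 + 7 = 148
e = 148 / (148 + 21) = 148 / 169 = 0.8757
e × U: 0.8757 × 22 = 19.27
Denom: 148 + 19.27 = 167.27
RR4 = 79 / 167.27 = 0.4723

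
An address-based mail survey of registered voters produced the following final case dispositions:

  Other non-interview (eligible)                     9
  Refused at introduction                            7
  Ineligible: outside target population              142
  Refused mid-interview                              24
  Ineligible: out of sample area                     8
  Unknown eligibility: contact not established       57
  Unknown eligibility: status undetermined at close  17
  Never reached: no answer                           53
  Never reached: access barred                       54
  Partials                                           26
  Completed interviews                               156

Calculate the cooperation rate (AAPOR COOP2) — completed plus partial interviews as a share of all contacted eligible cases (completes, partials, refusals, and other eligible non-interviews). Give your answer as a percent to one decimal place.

Refusal or break-off = 7 + 24 = 31
No answer / not reached = 53 + 54 = 107
Undetermined eligibility = 57 + 17 = 74
Not eligible = 142 + 8 = 150
Num: 156 + 26 = 182
Denominator: 156 + 26 + 31 + 9 = 222
COOP2 = 182 / 222 = 0.8198

82.0%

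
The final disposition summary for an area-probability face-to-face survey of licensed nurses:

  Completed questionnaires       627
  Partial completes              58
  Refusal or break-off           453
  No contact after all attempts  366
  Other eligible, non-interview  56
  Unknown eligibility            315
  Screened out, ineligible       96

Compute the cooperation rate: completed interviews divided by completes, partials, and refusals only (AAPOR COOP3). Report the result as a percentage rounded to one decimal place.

Top → 627
Base → 627 + 58 + 453 = 1138
COOP3 = 627 / 1138 = 0.5510

55.1%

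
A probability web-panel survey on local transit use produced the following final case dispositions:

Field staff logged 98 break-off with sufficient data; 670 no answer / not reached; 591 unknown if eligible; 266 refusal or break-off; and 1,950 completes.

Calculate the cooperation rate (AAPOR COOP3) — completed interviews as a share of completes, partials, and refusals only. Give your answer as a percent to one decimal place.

84.3%

Num: 1950
Denominator: 1950 + 98 + 266 = 2314
COOP3 = 1950 / 2314 = 0.8427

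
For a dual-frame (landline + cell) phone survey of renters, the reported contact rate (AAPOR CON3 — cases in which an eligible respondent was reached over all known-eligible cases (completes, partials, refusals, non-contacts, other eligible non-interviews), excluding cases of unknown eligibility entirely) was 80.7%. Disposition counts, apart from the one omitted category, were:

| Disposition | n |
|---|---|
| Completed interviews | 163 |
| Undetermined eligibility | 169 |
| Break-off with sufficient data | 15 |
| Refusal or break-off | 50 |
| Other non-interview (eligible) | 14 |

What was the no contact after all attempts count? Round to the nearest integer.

58

Top → 163 + 15 + 50 + 14 = 242
CON3 = 242 / D = 0.807
D = 242 / 0.807 = 299.9
Remaining denominator categories sum to 242
no contact after all attempts = 299.9 − 242 ≈ 58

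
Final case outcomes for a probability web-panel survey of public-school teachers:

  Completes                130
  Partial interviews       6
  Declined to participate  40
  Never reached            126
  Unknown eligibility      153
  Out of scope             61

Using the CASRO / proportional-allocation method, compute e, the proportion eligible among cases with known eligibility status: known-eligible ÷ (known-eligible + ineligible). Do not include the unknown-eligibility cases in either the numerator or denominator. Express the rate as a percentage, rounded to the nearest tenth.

Determined eligible: 130 + 6 + 40 + 126 = 302
e = 302 / (302 + 61) = 302 / 363 = 0.8320

83.2%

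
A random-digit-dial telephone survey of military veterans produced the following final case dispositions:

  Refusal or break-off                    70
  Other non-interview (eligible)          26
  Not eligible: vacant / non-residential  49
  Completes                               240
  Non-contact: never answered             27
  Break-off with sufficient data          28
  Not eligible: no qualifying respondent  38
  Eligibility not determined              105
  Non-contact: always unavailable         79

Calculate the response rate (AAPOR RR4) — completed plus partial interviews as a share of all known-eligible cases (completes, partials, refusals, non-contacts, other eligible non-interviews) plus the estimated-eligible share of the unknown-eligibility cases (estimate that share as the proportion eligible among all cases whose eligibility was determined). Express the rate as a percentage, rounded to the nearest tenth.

No contact after all attempts = 27 + 79 = 106
Not eligible = 38 + 49 = 87
Top: 240 + 28 = 268
Determined eligible: 240 + 28 + 70 + 106 + 26 = 470
e = 470 / (470 + 87) = 470 / 557 = 0.8438
e × U: 0.8438 × 105 = 88.60
Denominator: 470 + 88.60 = 558.60
RR4 = 268 / 558.60 = 0.4798

48.0%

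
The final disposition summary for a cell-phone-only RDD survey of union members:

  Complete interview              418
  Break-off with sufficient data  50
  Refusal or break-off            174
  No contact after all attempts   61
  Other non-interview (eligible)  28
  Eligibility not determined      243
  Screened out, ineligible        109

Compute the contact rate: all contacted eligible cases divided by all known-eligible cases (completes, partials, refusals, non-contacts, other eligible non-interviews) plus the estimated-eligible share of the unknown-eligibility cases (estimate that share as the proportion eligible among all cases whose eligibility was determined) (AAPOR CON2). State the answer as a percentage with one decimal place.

71.1%

Top → 418 + 50 + 174 + 28 = 670
Determined eligible → 418 + 50 + 174 + 61 + 28 = 731
e = 731 / (731 + 109) = 731 / 840 = 0.8702
e × U → 0.8702 × 243 = 211.46
Denom → 731 + 211.46 = 942.46
CON2 = 670 / 942.46 = 0.7109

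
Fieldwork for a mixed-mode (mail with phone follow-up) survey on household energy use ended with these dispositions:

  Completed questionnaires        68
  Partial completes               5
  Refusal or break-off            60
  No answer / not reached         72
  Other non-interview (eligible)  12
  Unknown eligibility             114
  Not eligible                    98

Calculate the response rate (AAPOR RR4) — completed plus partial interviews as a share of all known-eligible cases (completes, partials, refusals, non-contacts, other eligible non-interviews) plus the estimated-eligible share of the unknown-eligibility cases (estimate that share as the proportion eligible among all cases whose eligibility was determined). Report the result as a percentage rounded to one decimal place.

24.7%

Numerator: 68 + 5 = 73
Known eligible: 68 + 5 + 60 + 72 + 12 = 217
e = 217 / (217 + 98) = 217 / 315 = 0.6889
Estimated eligible among unknowns: 0.6889 × 114 = 78.53
Denominator: 217 + 78.53 = 295.53
RR4 = 73 / 295.53 = 0.2470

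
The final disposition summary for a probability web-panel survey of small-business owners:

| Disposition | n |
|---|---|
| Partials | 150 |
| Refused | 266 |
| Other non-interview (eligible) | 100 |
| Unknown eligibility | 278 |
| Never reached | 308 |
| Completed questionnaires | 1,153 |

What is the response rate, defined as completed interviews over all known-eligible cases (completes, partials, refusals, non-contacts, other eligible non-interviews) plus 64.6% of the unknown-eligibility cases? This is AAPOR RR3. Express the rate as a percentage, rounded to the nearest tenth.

Top → 1153
Determined eligible → 1153 + 150 + 266 + 308 + 100 = 1977
Estimated eligible among unknowns → 0.6460 × 278 = 179.59
Denom → 1977 + 179.59 = 2156.59
RR3 = 1153 / 2156.59 = 0.5346

53.5%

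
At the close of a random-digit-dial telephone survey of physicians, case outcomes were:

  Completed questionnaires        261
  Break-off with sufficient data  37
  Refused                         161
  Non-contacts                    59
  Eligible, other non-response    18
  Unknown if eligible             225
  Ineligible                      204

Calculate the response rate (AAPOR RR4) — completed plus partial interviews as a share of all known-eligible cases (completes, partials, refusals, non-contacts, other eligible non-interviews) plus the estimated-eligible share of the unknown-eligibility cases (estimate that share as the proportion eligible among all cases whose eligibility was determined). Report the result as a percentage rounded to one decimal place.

Top = 261 + 37 = 298
Eligible (known) = 261 + 37 + 161 + 59 + 18 = 536
e = 536 / (536 + 204) = 536 / 740 = 0.7243
Eligible share of unknowns = 0.7243 × 225 = 162.97
Denom = 536 + 162.97 = 698.97
RR4 = 298 / 698.97 = 0.4263

42.6%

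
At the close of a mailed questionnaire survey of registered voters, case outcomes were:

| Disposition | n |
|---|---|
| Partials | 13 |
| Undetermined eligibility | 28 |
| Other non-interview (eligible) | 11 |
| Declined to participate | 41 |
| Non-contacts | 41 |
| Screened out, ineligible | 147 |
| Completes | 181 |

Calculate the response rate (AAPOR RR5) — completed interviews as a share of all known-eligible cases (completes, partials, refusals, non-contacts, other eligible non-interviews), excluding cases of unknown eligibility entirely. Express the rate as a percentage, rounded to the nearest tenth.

Numerator: 181
Denom: 181 + 13 + 41 + 41 + 11 = 287
RR5 = 181 / 287 = 0.6307

63.1%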